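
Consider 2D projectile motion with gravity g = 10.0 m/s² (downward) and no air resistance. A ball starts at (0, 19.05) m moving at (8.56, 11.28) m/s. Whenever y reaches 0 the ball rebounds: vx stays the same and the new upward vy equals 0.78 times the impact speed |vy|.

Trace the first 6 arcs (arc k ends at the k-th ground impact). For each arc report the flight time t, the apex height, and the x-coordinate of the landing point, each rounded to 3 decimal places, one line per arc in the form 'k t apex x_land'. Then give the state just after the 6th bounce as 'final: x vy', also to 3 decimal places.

1 3.382 25.412 28.953
2 3.517 15.461 59.058
3 2.743 9.406 82.540
4 2.140 5.723 100.855
5 1.669 3.482 115.141
6 1.302 2.118 126.285
final: 126.285 5.077

Arc 1: start y=19.050, vy=11.280 → t=3.382, apex=25.412, x_land=28.953, impact vy=-22.544
  bounce: vy ← 0.78·22.544 = 17.584
Arc 2: start y=0.000, vy=17.584 → t=3.517, apex=15.461, x_land=59.058, impact vy=-17.584
  bounce: vy ← 0.78·17.584 = 13.716
Arc 3: start y=0.000, vy=13.716 → t=2.743, apex=9.406, x_land=82.540, impact vy=-13.716
  bounce: vy ← 0.78·13.716 = 10.698
Arc 4: start y=0.000, vy=10.698 → t=2.140, apex=5.723, x_land=100.855, impact vy=-10.698
  bounce: vy ← 0.78·10.698 = 8.345
Arc 5: start y=0.000, vy=8.345 → t=1.669, apex=3.482, x_land=115.141, impact vy=-8.345
  bounce: vy ← 0.78·8.345 = 6.509
Arc 6: start y=0.000, vy=6.509 → t=1.302, apex=2.118, x_land=126.285, impact vy=-6.509
  bounce: vy ← 0.78·6.509 = 5.077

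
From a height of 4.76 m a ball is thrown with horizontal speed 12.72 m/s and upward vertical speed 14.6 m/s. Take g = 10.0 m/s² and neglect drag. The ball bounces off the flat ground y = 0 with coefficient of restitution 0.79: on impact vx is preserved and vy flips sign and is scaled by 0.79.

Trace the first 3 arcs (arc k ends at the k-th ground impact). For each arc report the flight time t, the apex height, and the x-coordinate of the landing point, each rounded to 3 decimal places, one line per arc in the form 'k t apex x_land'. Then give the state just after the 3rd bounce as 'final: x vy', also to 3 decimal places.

Arc 1: start y=4.760, vy=14.600 → t=3.216, apex=15.418, x_land=40.908, impact vy=-17.560
  bounce: vy ← 0.79·17.560 = 13.873
Arc 2: start y=0.000, vy=13.873 → t=2.775, apex=9.622, x_land=76.200, impact vy=-13.873
  bounce: vy ← 0.79·13.873 = 10.959
Arc 3: start y=0.000, vy=10.959 → t=2.192, apex=6.005, x_land=104.080, impact vy=-10.959
  bounce: vy ← 0.79·10.959 = 8.658

1 3.216 15.418 40.908
2 2.775 9.622 76.200
3 2.192 6.005 104.080
final: 104.080 8.658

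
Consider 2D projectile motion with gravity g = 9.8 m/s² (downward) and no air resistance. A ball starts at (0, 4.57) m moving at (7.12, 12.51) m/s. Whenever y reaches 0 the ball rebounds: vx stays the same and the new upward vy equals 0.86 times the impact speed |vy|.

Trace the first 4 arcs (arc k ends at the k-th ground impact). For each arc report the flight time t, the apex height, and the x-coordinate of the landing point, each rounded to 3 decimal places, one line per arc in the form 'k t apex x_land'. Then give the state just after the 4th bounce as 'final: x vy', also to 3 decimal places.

Arc 1: start y=4.570, vy=12.510 → t=2.877, apex=12.555, x_land=20.486, impact vy=-15.687
  bounce: vy ← 0.86·15.687 = 13.491
Arc 2: start y=0.000, vy=13.491 → t=2.753, apex=9.285, x_land=40.088, impact vy=-13.491
  bounce: vy ← 0.86·13.491 = 11.602
Arc 3: start y=0.000, vy=11.602 → t=2.368, apex=6.868, x_land=56.947, impact vy=-11.602
  bounce: vy ← 0.86·11.602 = 9.978
Arc 4: start y=0.000, vy=9.978 → t=2.036, apex=5.079, x_land=71.445, impact vy=-9.978
  bounce: vy ← 0.86·9.978 = 8.581

1 2.877 12.555 20.486
2 2.753 9.285 40.088
3 2.368 6.868 56.947
4 2.036 5.079 71.445
final: 71.445 8.581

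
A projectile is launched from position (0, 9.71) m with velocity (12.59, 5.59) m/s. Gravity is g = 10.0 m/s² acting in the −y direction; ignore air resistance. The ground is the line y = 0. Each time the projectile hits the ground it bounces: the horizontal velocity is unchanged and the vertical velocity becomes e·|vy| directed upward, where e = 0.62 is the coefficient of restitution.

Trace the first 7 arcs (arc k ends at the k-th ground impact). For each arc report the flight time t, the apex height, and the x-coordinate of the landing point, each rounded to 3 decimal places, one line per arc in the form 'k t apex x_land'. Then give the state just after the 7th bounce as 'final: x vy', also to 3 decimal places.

1 2.060 11.272 25.942
2 1.862 4.333 49.382
3 1.154 1.666 63.916
4 0.716 0.640 72.926
5 0.444 0.246 78.513
6 0.275 0.095 81.976
7 0.171 0.036 84.124
final: 84.124 0.529

Arc 1: start y=9.710, vy=5.590 → t=2.060, apex=11.272, x_land=25.942, impact vy=-15.015
  bounce: vy ← 0.62·15.015 = 9.309
Arc 2: start y=0.000, vy=9.309 → t=1.862, apex=4.333, x_land=49.382, impact vy=-9.309
  bounce: vy ← 0.62·9.309 = 5.772
Arc 3: start y=0.000, vy=5.772 → t=1.154, apex=1.666, x_land=63.916, impact vy=-5.772
  bounce: vy ← 0.62·5.772 = 3.578
Arc 4: start y=0.000, vy=3.578 → t=0.716, apex=0.640, x_land=72.926, impact vy=-3.578
  bounce: vy ← 0.62·3.578 = 2.219
Arc 5: start y=0.000, vy=2.219 → t=0.444, apex=0.246, x_land=78.513, impact vy=-2.219
  bounce: vy ← 0.62·2.219 = 1.376
Arc 6: start y=0.000, vy=1.376 → t=0.275, apex=0.095, x_land=81.976, impact vy=-1.376
  bounce: vy ← 0.62·1.376 = 0.853
Arc 7: start y=0.000, vy=0.853 → t=0.171, apex=0.036, x_land=84.124, impact vy=-0.853
  bounce: vy ← 0.62·0.853 = 0.529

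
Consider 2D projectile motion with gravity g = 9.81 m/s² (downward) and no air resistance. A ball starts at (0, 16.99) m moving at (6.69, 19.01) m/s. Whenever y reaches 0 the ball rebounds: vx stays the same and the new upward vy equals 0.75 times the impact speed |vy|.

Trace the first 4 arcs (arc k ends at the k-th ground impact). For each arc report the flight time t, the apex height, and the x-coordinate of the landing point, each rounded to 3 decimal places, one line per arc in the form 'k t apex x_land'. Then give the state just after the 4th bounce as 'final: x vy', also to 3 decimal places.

1 4.625 35.409 30.939
2 4.030 19.918 57.901
3 3.023 11.204 78.123
4 2.267 6.302 93.289
final: 93.289 8.340

Arc 1: start y=16.990, vy=19.010 → t=4.625, apex=35.409, x_land=30.939, impact vy=-26.358
  bounce: vy ← 0.75·26.358 = 19.768
Arc 2: start y=0.000, vy=19.768 → t=4.030, apex=19.918, x_land=57.901, impact vy=-19.768
  bounce: vy ← 0.75·19.768 = 14.826
Arc 3: start y=0.000, vy=14.826 → t=3.023, apex=11.204, x_land=78.123, impact vy=-14.826
  bounce: vy ← 0.75·14.826 = 11.120
Arc 4: start y=0.000, vy=11.120 → t=2.267, apex=6.302, x_land=93.289, impact vy=-11.120
  bounce: vy ← 0.75·11.120 = 8.340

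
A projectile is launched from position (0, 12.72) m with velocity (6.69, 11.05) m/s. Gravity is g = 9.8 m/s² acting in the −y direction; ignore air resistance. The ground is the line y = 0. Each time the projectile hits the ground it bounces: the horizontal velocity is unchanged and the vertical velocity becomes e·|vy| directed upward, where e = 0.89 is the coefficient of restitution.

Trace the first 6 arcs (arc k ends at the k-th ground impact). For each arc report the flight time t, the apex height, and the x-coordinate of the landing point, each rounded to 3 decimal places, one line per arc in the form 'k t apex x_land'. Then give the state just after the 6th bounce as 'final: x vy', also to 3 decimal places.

Arc 1: start y=12.720, vy=11.050 → t=3.094, apex=18.950, x_land=20.699, impact vy=-19.272
  bounce: vy ← 0.89·19.272 = 17.152
Arc 2: start y=0.000, vy=17.152 → t=3.500, apex=15.010, x_land=44.117, impact vy=-17.152
  bounce: vy ← 0.89·17.152 = 15.265
Arc 3: start y=0.000, vy=15.265 → t=3.115, apex=11.889, x_land=64.959, impact vy=-15.265
  bounce: vy ← 0.89·15.265 = 13.586
Arc 4: start y=0.000, vy=13.586 → t=2.773, apex=9.418, x_land=83.509, impact vy=-13.586
  bounce: vy ← 0.89·13.586 = 12.092
Arc 5: start y=0.000, vy=12.092 → t=2.468, apex=7.460, x_land=100.018, impact vy=-12.092
  bounce: vy ← 0.89·12.092 = 10.762
Arc 6: start y=0.000, vy=10.762 → t=2.196, apex=5.909, x_land=114.711, impact vy=-10.762
  bounce: vy ← 0.89·10.762 = 9.578

1 3.094 18.950 20.699
2 3.500 15.010 44.117
3 3.115 11.889 64.959
4 2.773 9.418 83.509
5 2.468 7.460 100.018
6 2.196 5.909 114.711
final: 114.711 9.578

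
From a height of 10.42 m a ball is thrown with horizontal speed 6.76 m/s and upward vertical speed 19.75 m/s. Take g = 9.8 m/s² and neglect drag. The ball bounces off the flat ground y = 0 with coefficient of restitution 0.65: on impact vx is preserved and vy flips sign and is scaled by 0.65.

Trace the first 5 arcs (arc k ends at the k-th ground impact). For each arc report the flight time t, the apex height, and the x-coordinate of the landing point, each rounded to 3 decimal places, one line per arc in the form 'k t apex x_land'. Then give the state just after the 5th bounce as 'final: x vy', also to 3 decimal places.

Arc 1: start y=10.420, vy=19.750 → t=4.503, apex=30.321, x_land=30.439, impact vy=-24.378
  bounce: vy ← 0.65·24.378 = 15.846
Arc 2: start y=0.000, vy=15.846 → t=3.234, apex=12.811, x_land=52.300, impact vy=-15.846
  bounce: vy ← 0.65·15.846 = 10.300
Arc 3: start y=0.000, vy=10.300 → t=2.102, apex=5.413, x_land=66.510, impact vy=-10.300
  bounce: vy ← 0.65·10.300 = 6.695
Arc 4: start y=0.000, vy=6.695 → t=1.366, apex=2.287, x_land=75.746, impact vy=-6.695
  bounce: vy ← 0.65·6.695 = 4.352
Arc 5: start y=0.000, vy=4.352 → t=0.888, apex=0.966, x_land=81.749, impact vy=-4.352
  bounce: vy ← 0.65·4.352 = 2.829

1 4.503 30.321 30.439
2 3.234 12.811 52.300
3 2.102 5.413 66.510
4 1.366 2.287 75.746
5 0.888 0.966 81.749
final: 81.749 2.829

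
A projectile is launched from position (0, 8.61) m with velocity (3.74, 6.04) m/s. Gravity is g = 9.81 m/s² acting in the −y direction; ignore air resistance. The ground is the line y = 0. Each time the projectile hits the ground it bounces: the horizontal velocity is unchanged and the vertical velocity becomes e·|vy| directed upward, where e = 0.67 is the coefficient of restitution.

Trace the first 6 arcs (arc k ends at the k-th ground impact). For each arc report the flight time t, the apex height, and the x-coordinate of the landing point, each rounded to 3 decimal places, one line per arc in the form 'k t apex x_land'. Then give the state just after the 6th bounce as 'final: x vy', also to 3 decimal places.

Arc 1: start y=8.610, vy=6.040 → t=2.077, apex=10.469, x_land=7.767, impact vy=-14.332
  bounce: vy ← 0.67·14.332 = 9.603
Arc 2: start y=0.000, vy=9.603 → t=1.958, apex=4.700, x_land=15.089, impact vy=-9.603
  bounce: vy ← 0.67·9.603 = 6.434
Arc 3: start y=0.000, vy=6.434 → t=1.312, apex=2.110, x_land=19.994, impact vy=-6.434
  bounce: vy ← 0.67·6.434 = 4.311
Arc 4: start y=0.000, vy=4.311 → t=0.879, apex=0.947, x_land=23.281, impact vy=-4.311
  bounce: vy ← 0.67·4.311 = 2.888
Arc 5: start y=0.000, vy=2.888 → t=0.589, apex=0.425, x_land=25.483, impact vy=-2.888
  bounce: vy ← 0.67·2.888 = 1.935
Arc 6: start y=0.000, vy=1.935 → t=0.394, apex=0.191, x_land=26.958, impact vy=-1.935
  bounce: vy ← 0.67·1.935 = 1.296

1 2.077 10.469 7.767
2 1.958 4.700 15.089
3 1.312 2.110 19.994
4 0.879 0.947 23.281
5 0.589 0.425 25.483
6 0.394 0.191 26.958
final: 26.958 1.296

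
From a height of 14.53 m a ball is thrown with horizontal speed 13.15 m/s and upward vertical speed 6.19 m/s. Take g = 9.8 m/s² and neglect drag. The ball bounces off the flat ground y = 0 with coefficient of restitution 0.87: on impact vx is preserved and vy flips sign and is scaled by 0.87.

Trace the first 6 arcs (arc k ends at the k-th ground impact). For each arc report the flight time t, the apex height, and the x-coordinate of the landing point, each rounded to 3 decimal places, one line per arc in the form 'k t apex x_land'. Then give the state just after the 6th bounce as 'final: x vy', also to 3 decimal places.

Arc 1: start y=14.530, vy=6.190 → t=2.466, apex=16.485, x_land=32.426, impact vy=-17.975
  bounce: vy ← 0.87·17.975 = 15.638
Arc 2: start y=0.000, vy=15.638 → t=3.191, apex=12.477, x_land=74.394, impact vy=-15.638
  bounce: vy ← 0.87·15.638 = 13.605
Arc 3: start y=0.000, vy=13.605 → t=2.777, apex=9.444, x_land=110.906, impact vy=-13.605
  bounce: vy ← 0.87·13.605 = 11.837
Arc 4: start y=0.000, vy=11.837 → t=2.416, apex=7.148, x_land=142.672, impact vy=-11.837
  bounce: vy ← 0.87·11.837 = 10.298
Arc 5: start y=0.000, vy=10.298 → t=2.102, apex=5.411, x_land=170.308, impact vy=-10.298
  bounce: vy ← 0.87·10.298 = 8.959
Arc 6: start y=0.000, vy=8.959 → t=1.828, apex=4.095, x_land=194.351, impact vy=-8.959
  bounce: vy ← 0.87·8.959 = 7.794

1 2.466 16.485 32.426
2 3.191 12.477 74.394
3 2.777 9.444 110.906
4 2.416 7.148 142.672
5 2.102 5.411 170.308
6 1.828 4.095 194.351
final: 194.351 7.794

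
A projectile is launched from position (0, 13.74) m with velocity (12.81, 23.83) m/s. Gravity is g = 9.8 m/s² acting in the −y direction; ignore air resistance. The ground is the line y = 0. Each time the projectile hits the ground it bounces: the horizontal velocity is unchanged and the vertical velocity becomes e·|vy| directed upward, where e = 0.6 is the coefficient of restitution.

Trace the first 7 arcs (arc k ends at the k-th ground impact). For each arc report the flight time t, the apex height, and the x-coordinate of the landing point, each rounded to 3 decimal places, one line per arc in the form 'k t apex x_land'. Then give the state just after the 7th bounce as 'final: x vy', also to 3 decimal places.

1 5.384 42.713 68.970
2 3.543 15.377 114.355
3 2.126 5.536 141.586
4 1.275 1.993 157.925
5 0.765 0.717 167.728
6 0.459 0.258 173.610
7 0.275 0.093 177.139
final: 177.139 0.810

Arc 1: start y=13.740, vy=23.830 → t=5.384, apex=42.713, x_land=68.970, impact vy=-28.934
  bounce: vy ← 0.6·28.934 = 17.360
Arc 2: start y=0.000, vy=17.360 → t=3.543, apex=15.377, x_land=114.355, impact vy=-17.360
  bounce: vy ← 0.6·17.360 = 10.416
Arc 3: start y=0.000, vy=10.416 → t=2.126, apex=5.536, x_land=141.586, impact vy=-10.416
  bounce: vy ← 0.6·10.416 = 6.250
Arc 4: start y=0.000, vy=6.250 → t=1.275, apex=1.993, x_land=157.925, impact vy=-6.250
  bounce: vy ← 0.6·6.250 = 3.750
Arc 5: start y=0.000, vy=3.750 → t=0.765, apex=0.717, x_land=167.728, impact vy=-3.750
  bounce: vy ← 0.6·3.750 = 2.250
Arc 6: start y=0.000, vy=2.250 → t=0.459, apex=0.258, x_land=173.610, impact vy=-2.250
  bounce: vy ← 0.6·2.250 = 1.350
Arc 7: start y=0.000, vy=1.350 → t=0.275, apex=0.093, x_land=177.139, impact vy=-1.350
  bounce: vy ← 0.6·1.350 = 0.810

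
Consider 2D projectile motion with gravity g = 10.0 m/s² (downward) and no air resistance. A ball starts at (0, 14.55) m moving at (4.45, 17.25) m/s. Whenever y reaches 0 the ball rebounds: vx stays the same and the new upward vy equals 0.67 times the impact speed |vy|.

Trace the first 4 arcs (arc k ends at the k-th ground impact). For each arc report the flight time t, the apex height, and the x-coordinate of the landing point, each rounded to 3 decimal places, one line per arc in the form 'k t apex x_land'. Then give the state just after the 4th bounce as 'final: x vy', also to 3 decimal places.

Arc 1: start y=14.550, vy=17.250 → t=4.151, apex=29.428, x_land=18.472, impact vy=-24.260
  bounce: vy ← 0.67·24.260 = 16.254
Arc 2: start y=0.000, vy=16.254 → t=3.251, apex=13.210, x_land=32.939, impact vy=-16.254
  bounce: vy ← 0.67·16.254 = 10.890
Arc 3: start y=0.000, vy=10.890 → t=2.178, apex=5.930, x_land=42.631, impact vy=-10.890
  bounce: vy ← 0.67·10.890 = 7.297
Arc 4: start y=0.000, vy=7.297 → t=1.459, apex=2.662, x_land=49.125, impact vy=-7.297
  bounce: vy ← 0.67·7.297 = 4.889

1 4.151 29.428 18.472
2 3.251 13.210 32.939
3 2.178 5.930 42.631
4 1.459 2.662 49.125
final: 49.125 4.889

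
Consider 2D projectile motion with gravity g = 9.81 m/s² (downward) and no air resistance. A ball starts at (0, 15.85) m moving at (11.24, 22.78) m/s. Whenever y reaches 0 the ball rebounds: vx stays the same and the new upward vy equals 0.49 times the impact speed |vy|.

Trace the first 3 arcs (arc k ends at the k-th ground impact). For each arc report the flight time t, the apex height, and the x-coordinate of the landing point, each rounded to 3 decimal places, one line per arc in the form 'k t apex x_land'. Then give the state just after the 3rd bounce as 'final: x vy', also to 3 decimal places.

Arc 1: start y=15.850, vy=22.780 → t=5.259, apex=42.299, x_land=59.108, impact vy=-28.808
  bounce: vy ← 0.49·28.808 = 14.116
Arc 2: start y=0.000, vy=14.116 → t=2.878, apex=10.156, x_land=91.455, impact vy=-14.116
  bounce: vy ← 0.49·14.116 = 6.917
Arc 3: start y=0.000, vy=6.917 → t=1.410, apex=2.438, x_land=107.305, impact vy=-6.917
  bounce: vy ← 0.49·6.917 = 3.389

1 5.259 42.299 59.108
2 2.878 10.156 91.455
3 1.410 2.438 107.305
final: 107.305 3.389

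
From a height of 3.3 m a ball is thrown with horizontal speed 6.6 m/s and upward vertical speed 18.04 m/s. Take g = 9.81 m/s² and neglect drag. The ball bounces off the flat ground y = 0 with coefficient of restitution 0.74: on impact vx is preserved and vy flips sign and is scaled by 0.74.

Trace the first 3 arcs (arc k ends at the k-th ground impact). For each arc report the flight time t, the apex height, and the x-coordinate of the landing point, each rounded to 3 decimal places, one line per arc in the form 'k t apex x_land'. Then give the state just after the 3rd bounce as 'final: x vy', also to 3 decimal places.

1 3.853 19.887 25.427
2 2.980 10.890 45.095
3 2.205 5.964 59.650
final: 59.650 8.004

Arc 1: start y=3.300, vy=18.040 → t=3.853, apex=19.887, x_land=25.427, impact vy=-19.753
  bounce: vy ← 0.74·19.753 = 14.617
Arc 2: start y=0.000, vy=14.617 → t=2.980, apex=10.890, x_land=45.095, impact vy=-14.617
  bounce: vy ← 0.74·14.617 = 10.817
Arc 3: start y=0.000, vy=10.817 → t=2.205, apex=5.964, x_land=59.650, impact vy=-10.817
  bounce: vy ← 0.74·10.817 = 8.004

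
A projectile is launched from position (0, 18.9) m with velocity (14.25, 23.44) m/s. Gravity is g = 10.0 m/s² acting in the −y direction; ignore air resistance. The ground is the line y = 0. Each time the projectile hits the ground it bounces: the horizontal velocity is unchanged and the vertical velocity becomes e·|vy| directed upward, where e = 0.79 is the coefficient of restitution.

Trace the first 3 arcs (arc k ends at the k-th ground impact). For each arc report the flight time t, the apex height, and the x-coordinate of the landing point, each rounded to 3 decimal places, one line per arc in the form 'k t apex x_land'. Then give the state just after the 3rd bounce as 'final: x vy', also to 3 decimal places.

1 5.389 46.372 76.799
2 4.812 28.941 145.365
3 3.801 18.062 199.533
final: 199.533 15.015

Arc 1: start y=18.900, vy=23.440 → t=5.389, apex=46.372, x_land=76.799, impact vy=-30.454
  bounce: vy ← 0.79·30.454 = 24.058
Arc 2: start y=0.000, vy=24.058 → t=4.812, apex=28.941, x_land=145.365, impact vy=-24.058
  bounce: vy ← 0.79·24.058 = 19.006
Arc 3: start y=0.000, vy=19.006 → t=3.801, apex=18.062, x_land=199.533, impact vy=-19.006
  bounce: vy ← 0.79·19.006 = 15.015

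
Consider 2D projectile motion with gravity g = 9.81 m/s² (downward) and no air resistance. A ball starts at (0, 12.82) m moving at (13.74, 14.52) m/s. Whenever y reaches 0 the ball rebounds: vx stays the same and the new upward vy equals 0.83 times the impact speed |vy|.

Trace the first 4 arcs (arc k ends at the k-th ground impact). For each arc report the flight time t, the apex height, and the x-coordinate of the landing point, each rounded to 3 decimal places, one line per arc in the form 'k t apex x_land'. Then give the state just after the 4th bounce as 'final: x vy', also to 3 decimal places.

1 3.672 23.566 50.454
2 3.639 16.234 100.447
3 3.020 11.184 141.942
4 2.507 7.705 176.383
final: 176.383 10.205

Arc 1: start y=12.820, vy=14.520 → t=3.672, apex=23.566, x_land=50.454, impact vy=-21.503
  bounce: vy ← 0.83·21.503 = 17.847
Arc 2: start y=0.000, vy=17.847 → t=3.639, apex=16.234, x_land=100.447, impact vy=-17.847
  bounce: vy ← 0.83·17.847 = 14.813
Arc 3: start y=0.000, vy=14.813 → t=3.020, apex=11.184, x_land=141.942, impact vy=-14.813
  bounce: vy ← 0.83·14.813 = 12.295
Arc 4: start y=0.000, vy=12.295 → t=2.507, apex=7.705, x_land=176.383, impact vy=-12.295
  bounce: vy ← 0.83·12.295 = 10.205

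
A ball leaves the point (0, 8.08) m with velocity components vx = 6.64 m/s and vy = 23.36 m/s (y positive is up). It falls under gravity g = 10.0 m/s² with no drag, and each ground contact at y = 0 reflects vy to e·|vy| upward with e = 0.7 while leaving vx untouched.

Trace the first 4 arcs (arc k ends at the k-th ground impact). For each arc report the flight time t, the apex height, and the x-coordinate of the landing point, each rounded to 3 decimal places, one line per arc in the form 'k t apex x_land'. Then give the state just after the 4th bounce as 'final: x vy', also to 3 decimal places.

1 4.995 35.364 33.170
2 3.723 17.329 57.893
3 2.606 8.491 75.199
4 1.824 4.161 87.313
final: 87.313 6.385

Arc 1: start y=8.080, vy=23.360 → t=4.995, apex=35.364, x_land=33.170, impact vy=-26.595
  bounce: vy ← 0.7·26.595 = 18.616
Arc 2: start y=0.000, vy=18.616 → t=3.723, apex=17.329, x_land=57.893, impact vy=-18.616
  bounce: vy ← 0.7·18.616 = 13.032
Arc 3: start y=0.000, vy=13.032 → t=2.606, apex=8.491, x_land=75.199, impact vy=-13.032
  bounce: vy ← 0.7·13.032 = 9.122
Arc 4: start y=0.000, vy=9.122 → t=1.824, apex=4.161, x_land=87.313, impact vy=-9.122
  bounce: vy ← 0.7·9.122 = 6.385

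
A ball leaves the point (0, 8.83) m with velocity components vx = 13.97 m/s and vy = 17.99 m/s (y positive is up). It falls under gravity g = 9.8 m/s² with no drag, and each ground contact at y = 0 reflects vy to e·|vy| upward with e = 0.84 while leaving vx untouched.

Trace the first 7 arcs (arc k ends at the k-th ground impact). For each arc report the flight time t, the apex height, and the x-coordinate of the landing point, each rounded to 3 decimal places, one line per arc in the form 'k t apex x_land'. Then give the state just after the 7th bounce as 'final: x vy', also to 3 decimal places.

Arc 1: start y=8.830, vy=17.990 → t=4.110, apex=25.342, x_land=57.415, impact vy=-22.287
  bounce: vy ← 0.84·22.287 = 18.721
Arc 2: start y=0.000, vy=18.721 → t=3.821, apex=17.881, x_land=110.789, impact vy=-18.721
  bounce: vy ← 0.84·18.721 = 15.726
Arc 3: start y=0.000, vy=15.726 → t=3.209, apex=12.617, x_land=155.623, impact vy=-15.726
  bounce: vy ← 0.84·15.726 = 13.210
Arc 4: start y=0.000, vy=13.210 → t=2.696, apex=8.903, x_land=193.284, impact vy=-13.210
  bounce: vy ← 0.84·13.210 = 11.096
Arc 5: start y=0.000, vy=11.096 → t=2.264, apex=6.282, x_land=224.919, impact vy=-11.096
  bounce: vy ← 0.84·11.096 = 9.321
Arc 6: start y=0.000, vy=9.321 → t=1.902, apex=4.432, x_land=251.493, impact vy=-9.321
  bounce: vy ← 0.84·9.321 = 7.829
Arc 7: start y=0.000, vy=7.829 → t=1.598, apex=3.127, x_land=273.814, impact vy=-7.829
  bounce: vy ← 0.84·7.829 = 6.577

1 4.110 25.342 57.415
2 3.821 17.881 110.789
3 3.209 12.617 155.623
4 2.696 8.903 193.284
5 2.264 6.282 224.919
6 1.902 4.432 251.493
7 1.598 3.127 273.814
final: 273.814 6.577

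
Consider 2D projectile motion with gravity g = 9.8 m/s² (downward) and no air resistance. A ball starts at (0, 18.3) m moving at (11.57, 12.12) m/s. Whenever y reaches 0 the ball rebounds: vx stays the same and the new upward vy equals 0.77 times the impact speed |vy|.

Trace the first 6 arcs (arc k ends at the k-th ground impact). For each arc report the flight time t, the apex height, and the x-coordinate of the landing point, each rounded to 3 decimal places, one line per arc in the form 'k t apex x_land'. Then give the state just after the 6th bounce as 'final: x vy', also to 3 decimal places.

1 3.531 25.795 40.855
2 3.533 15.294 81.736
3 2.721 9.068 113.214
4 2.095 5.376 137.453
5 1.613 3.188 156.116
6 1.242 1.890 170.487
final: 170.487 4.686

Arc 1: start y=18.300, vy=12.120 → t=3.531, apex=25.795, x_land=40.855, impact vy=-22.485
  bounce: vy ← 0.77·22.485 = 17.313
Arc 2: start y=0.000, vy=17.313 → t=3.533, apex=15.294, x_land=81.736, impact vy=-17.313
  bounce: vy ← 0.77·17.313 = 13.331
Arc 3: start y=0.000, vy=13.331 → t=2.721, apex=9.068, x_land=113.214, impact vy=-13.331
  bounce: vy ← 0.77·13.331 = 10.265
Arc 4: start y=0.000, vy=10.265 → t=2.095, apex=5.376, x_land=137.453, impact vy=-10.265
  bounce: vy ← 0.77·10.265 = 7.904
Arc 5: start y=0.000, vy=7.904 → t=1.613, apex=3.188, x_land=156.116, impact vy=-7.904
  bounce: vy ← 0.77·7.904 = 6.086
Arc 6: start y=0.000, vy=6.086 → t=1.242, apex=1.890, x_land=170.487, impact vy=-6.086
  bounce: vy ← 0.77·6.086 = 4.686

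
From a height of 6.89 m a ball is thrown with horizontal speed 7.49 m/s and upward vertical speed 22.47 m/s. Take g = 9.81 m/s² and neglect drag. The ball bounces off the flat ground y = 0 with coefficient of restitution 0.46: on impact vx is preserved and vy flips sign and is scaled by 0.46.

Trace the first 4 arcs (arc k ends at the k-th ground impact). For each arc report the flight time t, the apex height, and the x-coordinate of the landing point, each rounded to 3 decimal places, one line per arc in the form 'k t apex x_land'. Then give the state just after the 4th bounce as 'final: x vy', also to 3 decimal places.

Arc 1: start y=6.890, vy=22.470 → t=4.870, apex=32.624, x_land=36.473, impact vy=-25.300
  bounce: vy ← 0.46·25.300 = 11.638
Arc 2: start y=0.000, vy=11.638 → t=2.373, apex=6.903, x_land=54.244, impact vy=-11.638
  bounce: vy ← 0.46·11.638 = 5.353
Arc 3: start y=0.000, vy=5.353 → t=1.091, apex=1.461, x_land=62.419, impact vy=-5.353
  bounce: vy ← 0.46·5.353 = 2.463
Arc 4: start y=0.000, vy=2.463 → t=0.502, apex=0.309, x_land=66.179, impact vy=-2.463
  bounce: vy ← 0.46·2.463 = 1.133

1 4.870 32.624 36.473
2 2.373 6.903 54.244
3 1.091 1.461 62.419
4 0.502 0.309 66.179
final: 66.179 1.133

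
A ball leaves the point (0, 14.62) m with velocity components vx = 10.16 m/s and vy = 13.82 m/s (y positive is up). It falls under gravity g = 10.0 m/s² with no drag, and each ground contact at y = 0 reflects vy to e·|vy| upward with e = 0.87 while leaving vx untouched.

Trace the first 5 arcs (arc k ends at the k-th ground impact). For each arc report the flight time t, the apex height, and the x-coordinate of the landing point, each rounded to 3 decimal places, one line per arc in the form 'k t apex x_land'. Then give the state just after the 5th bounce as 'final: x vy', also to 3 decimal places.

Arc 1: start y=14.620, vy=13.820 → t=3.581, apex=24.170, x_land=36.379, impact vy=-21.986
  bounce: vy ← 0.87·21.986 = 19.128
Arc 2: start y=0.000, vy=19.128 → t=3.826, apex=18.294, x_land=75.247, impact vy=-19.128
  bounce: vy ← 0.87·19.128 = 16.641
Arc 3: start y=0.000, vy=16.641 → t=3.328, apex=13.847, x_land=109.062, impact vy=-16.641
  bounce: vy ← 0.87·16.641 = 14.478
Arc 4: start y=0.000, vy=14.478 → t=2.896, apex=10.481, x_land=138.482, impact vy=-14.478
  bounce: vy ← 0.87·14.478 = 12.596
Arc 5: start y=0.000, vy=12.596 → t=2.519, apex=7.933, x_land=164.076, impact vy=-12.596
  bounce: vy ← 0.87·12.596 = 10.958

1 3.581 24.170 36.379
2 3.826 18.294 75.247
3 3.328 13.847 109.062
4 2.896 10.481 138.482
5 2.519 7.933 164.076
final: 164.076 10.958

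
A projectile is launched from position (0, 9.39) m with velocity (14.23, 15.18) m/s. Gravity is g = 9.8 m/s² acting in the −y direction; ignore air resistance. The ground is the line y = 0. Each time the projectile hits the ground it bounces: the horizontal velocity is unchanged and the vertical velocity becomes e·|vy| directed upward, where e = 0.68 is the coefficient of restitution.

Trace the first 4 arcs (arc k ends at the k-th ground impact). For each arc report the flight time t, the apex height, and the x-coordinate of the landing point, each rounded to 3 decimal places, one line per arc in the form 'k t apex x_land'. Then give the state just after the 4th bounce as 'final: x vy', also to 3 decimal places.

1 3.626 21.147 51.604
2 2.825 9.778 91.807
3 1.921 4.521 119.146
4 1.306 2.091 137.736
final: 137.736 4.353

Arc 1: start y=9.390, vy=15.180 → t=3.626, apex=21.147, x_land=51.604, impact vy=-20.359
  bounce: vy ← 0.68·20.359 = 13.844
Arc 2: start y=0.000, vy=13.844 → t=2.825, apex=9.778, x_land=91.807, impact vy=-13.844
  bounce: vy ← 0.68·13.844 = 9.414
Arc 3: start y=0.000, vy=9.414 → t=1.921, apex=4.521, x_land=119.146, impact vy=-9.414
  bounce: vy ← 0.68·9.414 = 6.401
Arc 4: start y=0.000, vy=6.401 → t=1.306, apex=2.091, x_land=137.736, impact vy=-6.401
  bounce: vy ← 0.68·6.401 = 4.353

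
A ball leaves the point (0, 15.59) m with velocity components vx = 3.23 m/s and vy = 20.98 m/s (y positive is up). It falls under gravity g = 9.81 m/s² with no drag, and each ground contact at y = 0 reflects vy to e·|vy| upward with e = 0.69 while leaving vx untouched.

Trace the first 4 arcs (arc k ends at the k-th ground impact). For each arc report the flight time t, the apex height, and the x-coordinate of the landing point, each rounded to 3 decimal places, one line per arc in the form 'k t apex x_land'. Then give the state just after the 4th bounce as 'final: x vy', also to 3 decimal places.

Arc 1: start y=15.590, vy=20.980 → t=4.923, apex=38.024, x_land=15.901, impact vy=-27.314
  bounce: vy ← 0.69·27.314 = 18.846
Arc 2: start y=0.000, vy=18.846 → t=3.842, apex=18.103, x_land=28.312, impact vy=-18.846
  bounce: vy ← 0.69·18.846 = 13.004
Arc 3: start y=0.000, vy=13.004 → t=2.651, apex=8.619, x_land=36.875, impact vy=-13.004
  bounce: vy ← 0.69·13.004 = 8.973
Arc 4: start y=0.000, vy=8.973 → t=1.829, apex=4.104, x_land=42.784, impact vy=-8.973
  bounce: vy ← 0.69·8.973 = 6.191

1 4.923 38.024 15.901
2 3.842 18.103 28.312
3 2.651 8.619 36.875
4 1.829 4.104 42.784
final: 42.784 6.191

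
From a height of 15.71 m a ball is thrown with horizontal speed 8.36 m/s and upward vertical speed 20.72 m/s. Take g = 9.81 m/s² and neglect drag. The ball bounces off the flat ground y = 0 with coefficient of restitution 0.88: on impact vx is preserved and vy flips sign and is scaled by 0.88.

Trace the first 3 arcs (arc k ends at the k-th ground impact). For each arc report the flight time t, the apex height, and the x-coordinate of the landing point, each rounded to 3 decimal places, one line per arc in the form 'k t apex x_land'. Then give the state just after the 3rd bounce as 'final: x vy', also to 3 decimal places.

Arc 1: start y=15.710, vy=20.720 → t=4.881, apex=37.592, x_land=40.801, impact vy=-27.158
  bounce: vy ← 0.88·27.158 = 23.899
Arc 2: start y=0.000, vy=23.899 → t=4.872, apex=29.111, x_land=81.534, impact vy=-23.899
  bounce: vy ← 0.88·23.899 = 21.031
Arc 3: start y=0.000, vy=21.031 → t=4.288, apex=22.544, x_land=117.379, impact vy=-21.031
  bounce: vy ← 0.88·21.031 = 18.507

1 4.881 37.592 40.801
2 4.872 29.111 81.534
3 4.288 22.544 117.379
final: 117.379 18.507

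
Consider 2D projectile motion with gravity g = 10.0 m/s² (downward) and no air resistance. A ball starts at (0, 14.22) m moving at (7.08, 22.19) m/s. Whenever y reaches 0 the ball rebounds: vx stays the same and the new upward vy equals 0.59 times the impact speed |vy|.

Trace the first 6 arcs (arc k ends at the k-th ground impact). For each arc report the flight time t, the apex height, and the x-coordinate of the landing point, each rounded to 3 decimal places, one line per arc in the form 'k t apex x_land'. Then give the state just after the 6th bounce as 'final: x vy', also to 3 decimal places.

Arc 1: start y=14.220, vy=22.190 → t=5.006, apex=38.840, x_land=35.443, impact vy=-27.871
  bounce: vy ← 0.59·27.871 = 16.444
Arc 2: start y=0.000, vy=16.444 → t=3.289, apex=13.520, x_land=58.728, impact vy=-16.444
  bounce: vy ← 0.59·16.444 = 9.702
Arc 3: start y=0.000, vy=9.702 → t=1.940, apex=4.706, x_land=72.466, impact vy=-9.702
  bounce: vy ← 0.59·9.702 = 5.724
Arc 4: start y=0.000, vy=5.724 → t=1.145, apex=1.638, x_land=80.571, impact vy=-5.724
  bounce: vy ← 0.59·5.724 = 3.377
Arc 5: start y=0.000, vy=3.377 → t=0.675, apex=0.570, x_land=85.353, impact vy=-3.377
  bounce: vy ← 0.59·3.377 = 1.993
Arc 6: start y=0.000, vy=1.993 → t=0.399, apex=0.199, x_land=88.175, impact vy=-1.993
  bounce: vy ← 0.59·1.993 = 1.176

1 5.006 38.840 35.443
2 3.289 13.520 58.728
3 1.940 4.706 72.466
4 1.145 1.638 80.571
5 0.675 0.570 85.353
6 0.399 0.199 88.175
final: 88.175 1.176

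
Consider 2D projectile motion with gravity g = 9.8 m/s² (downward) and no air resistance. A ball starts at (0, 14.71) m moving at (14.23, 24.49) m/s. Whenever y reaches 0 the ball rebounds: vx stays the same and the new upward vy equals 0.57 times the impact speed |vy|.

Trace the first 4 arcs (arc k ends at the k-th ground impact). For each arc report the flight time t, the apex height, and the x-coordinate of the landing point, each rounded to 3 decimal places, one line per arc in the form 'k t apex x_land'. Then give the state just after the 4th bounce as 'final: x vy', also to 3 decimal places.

1 5.540 45.310 78.832
2 3.467 14.721 128.162
3 1.976 4.783 156.280
4 1.126 1.554 172.307
final: 172.307 3.146

Arc 1: start y=14.710, vy=24.490 → t=5.540, apex=45.310, x_land=78.832, impact vy=-29.801
  bounce: vy ← 0.57·29.801 = 16.986
Arc 2: start y=0.000, vy=16.986 → t=3.467, apex=14.721, x_land=128.162, impact vy=-16.986
  bounce: vy ← 0.57·16.986 = 9.682
Arc 3: start y=0.000, vy=9.682 → t=1.976, apex=4.783, x_land=156.280, impact vy=-9.682
  bounce: vy ← 0.57·9.682 = 5.519
Arc 4: start y=0.000, vy=5.519 → t=1.126, apex=1.554, x_land=172.307, impact vy=-5.519
  bounce: vy ← 0.57·5.519 = 3.146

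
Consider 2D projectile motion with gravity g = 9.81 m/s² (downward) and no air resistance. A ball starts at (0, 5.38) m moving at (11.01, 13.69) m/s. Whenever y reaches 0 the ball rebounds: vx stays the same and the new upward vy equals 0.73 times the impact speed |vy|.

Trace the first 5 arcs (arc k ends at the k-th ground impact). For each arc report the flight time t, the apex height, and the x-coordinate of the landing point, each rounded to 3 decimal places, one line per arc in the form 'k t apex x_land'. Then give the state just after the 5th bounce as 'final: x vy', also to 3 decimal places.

Arc 1: start y=5.380, vy=13.690 → t=3.140, apex=14.932, x_land=34.575, impact vy=-17.116
  bounce: vy ← 0.73·17.116 = 12.495
Arc 2: start y=0.000, vy=12.495 → t=2.547, apex=7.957, x_land=62.622, impact vy=-12.495
  bounce: vy ← 0.73·12.495 = 9.121
Arc 3: start y=0.000, vy=9.121 → t=1.860, apex=4.241, x_land=83.096, impact vy=-9.121
  bounce: vy ← 0.73·9.121 = 6.659
Arc 4: start y=0.000, vy=6.659 → t=1.358, apex=2.260, x_land=98.042, impact vy=-6.659
  bounce: vy ← 0.73·6.659 = 4.861
Arc 5: start y=0.000, vy=4.861 → t=0.991, apex=1.204, x_land=108.953, impact vy=-4.861
  bounce: vy ← 0.73·4.861 = 3.548

1 3.140 14.932 34.575
2 2.547 7.957 62.622
3 1.860 4.241 83.096
4 1.358 2.260 98.042
5 0.991 1.204 108.953
final: 108.953 3.548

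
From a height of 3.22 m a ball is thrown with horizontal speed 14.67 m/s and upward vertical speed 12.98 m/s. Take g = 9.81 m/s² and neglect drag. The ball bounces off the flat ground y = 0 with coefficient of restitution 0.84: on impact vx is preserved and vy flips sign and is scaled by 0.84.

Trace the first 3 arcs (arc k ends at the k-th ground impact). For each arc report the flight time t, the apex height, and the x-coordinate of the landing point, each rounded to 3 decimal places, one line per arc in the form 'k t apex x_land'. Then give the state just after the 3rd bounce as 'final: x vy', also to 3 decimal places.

1 2.875 11.807 42.171
2 2.607 8.331 80.409
3 2.189 5.878 112.529
final: 112.529 9.021

Arc 1: start y=3.220, vy=12.980 → t=2.875, apex=11.807, x_land=42.171, impact vy=-15.220
  bounce: vy ← 0.84·15.220 = 12.785
Arc 2: start y=0.000, vy=12.785 → t=2.607, apex=8.331, x_land=80.409, impact vy=-12.785
  bounce: vy ← 0.84·12.785 = 10.739
Arc 3: start y=0.000, vy=10.739 → t=2.189, apex=5.878, x_land=112.529, impact vy=-10.739
  bounce: vy ← 0.84·10.739 = 9.021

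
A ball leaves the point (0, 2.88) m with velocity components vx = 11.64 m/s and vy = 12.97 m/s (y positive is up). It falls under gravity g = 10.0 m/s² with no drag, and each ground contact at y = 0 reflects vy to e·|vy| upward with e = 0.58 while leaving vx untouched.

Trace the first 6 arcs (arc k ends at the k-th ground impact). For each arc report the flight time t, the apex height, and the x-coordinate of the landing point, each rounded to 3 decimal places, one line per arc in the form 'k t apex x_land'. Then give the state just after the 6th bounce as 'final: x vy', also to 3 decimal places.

1 2.800 11.291 32.589
2 1.743 3.798 52.879
3 1.011 1.278 64.648
4 0.586 0.430 71.474
5 0.340 0.145 75.433
6 0.197 0.049 77.729
final: 77.729 0.572

Arc 1: start y=2.880, vy=12.970 → t=2.800, apex=11.291, x_land=32.589, impact vy=-15.027
  bounce: vy ← 0.58·15.027 = 8.716
Arc 2: start y=0.000, vy=8.716 → t=1.743, apex=3.798, x_land=52.879, impact vy=-8.716
  bounce: vy ← 0.58·8.716 = 5.055
Arc 3: start y=0.000, vy=5.055 → t=1.011, apex=1.278, x_land=64.648, impact vy=-5.055
  bounce: vy ← 0.58·5.055 = 2.932
Arc 4: start y=0.000, vy=2.932 → t=0.586, apex=0.430, x_land=71.474, impact vy=-2.932
  bounce: vy ← 0.58·2.932 = 1.701
Arc 5: start y=0.000, vy=1.701 → t=0.340, apex=0.145, x_land=75.433, impact vy=-1.701
  bounce: vy ← 0.58·1.701 = 0.986
Arc 6: start y=0.000, vy=0.986 → t=0.197, apex=0.049, x_land=77.729, impact vy=-0.986
  bounce: vy ← 0.58·0.986 = 0.572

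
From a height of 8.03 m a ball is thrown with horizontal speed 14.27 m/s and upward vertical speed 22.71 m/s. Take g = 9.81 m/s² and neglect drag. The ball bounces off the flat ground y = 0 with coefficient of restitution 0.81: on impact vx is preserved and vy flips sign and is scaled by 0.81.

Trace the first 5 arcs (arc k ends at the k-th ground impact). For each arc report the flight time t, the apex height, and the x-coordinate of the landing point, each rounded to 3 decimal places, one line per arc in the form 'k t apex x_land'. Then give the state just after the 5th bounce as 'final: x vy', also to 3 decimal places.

1 4.960 34.317 70.780
2 4.285 22.515 131.926
3 3.471 14.772 181.455
4 2.811 9.692 221.573
5 2.277 6.359 254.069
final: 254.069 9.047

Arc 1: start y=8.030, vy=22.710 → t=4.960, apex=34.317, x_land=70.780, impact vy=-25.948
  bounce: vy ← 0.81·25.948 = 21.018
Arc 2: start y=0.000, vy=21.018 → t=4.285, apex=22.515, x_land=131.926, impact vy=-21.018
  bounce: vy ← 0.81·21.018 = 17.024
Arc 3: start y=0.000, vy=17.024 → t=3.471, apex=14.772, x_land=181.455, impact vy=-17.024
  bounce: vy ← 0.81·17.024 = 13.790
Arc 4: start y=0.000, vy=13.790 → t=2.811, apex=9.692, x_land=221.573, impact vy=-13.790
  bounce: vy ← 0.81·13.790 = 11.170
Arc 5: start y=0.000, vy=11.170 → t=2.277, apex=6.359, x_land=254.069, impact vy=-11.170
  bounce: vy ← 0.81·11.170 = 9.047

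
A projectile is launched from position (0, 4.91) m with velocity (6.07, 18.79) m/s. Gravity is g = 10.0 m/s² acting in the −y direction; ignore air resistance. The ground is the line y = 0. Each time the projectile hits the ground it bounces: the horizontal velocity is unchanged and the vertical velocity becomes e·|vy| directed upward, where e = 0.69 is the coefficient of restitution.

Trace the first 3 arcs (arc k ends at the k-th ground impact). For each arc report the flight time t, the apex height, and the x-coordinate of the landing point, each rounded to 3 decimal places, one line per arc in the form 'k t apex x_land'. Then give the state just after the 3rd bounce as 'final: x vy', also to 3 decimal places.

1 4.003 22.563 24.300
2 2.932 10.742 42.094
3 2.023 5.114 54.373
final: 54.373 6.979

Arc 1: start y=4.910, vy=18.790 → t=4.003, apex=22.563, x_land=24.300, impact vy=-21.243
  bounce: vy ← 0.69·21.243 = 14.658
Arc 2: start y=0.000, vy=14.658 → t=2.932, apex=10.742, x_land=42.094, impact vy=-14.658
  bounce: vy ← 0.69·14.658 = 10.114
Arc 3: start y=0.000, vy=10.114 → t=2.023, apex=5.114, x_land=54.373, impact vy=-10.114
  bounce: vy ← 0.69·10.114 = 6.979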